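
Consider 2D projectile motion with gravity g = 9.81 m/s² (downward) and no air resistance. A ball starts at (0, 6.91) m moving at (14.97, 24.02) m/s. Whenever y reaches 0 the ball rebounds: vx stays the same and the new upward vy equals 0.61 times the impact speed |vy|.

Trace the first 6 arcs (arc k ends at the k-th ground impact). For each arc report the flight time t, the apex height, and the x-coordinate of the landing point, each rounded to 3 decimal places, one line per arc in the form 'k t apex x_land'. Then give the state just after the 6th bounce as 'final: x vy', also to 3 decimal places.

Arc 1: start y=6.910, vy=24.020 → t=5.170, apex=36.317, x_land=77.388, impact vy=-26.693
  bounce: vy ← 0.61·26.693 = 16.283
Arc 2: start y=0.000, vy=16.283 → t=3.320, apex=13.513, x_land=127.084, impact vy=-16.283
  bounce: vy ← 0.61·16.283 = 9.933
Arc 3: start y=0.000, vy=9.933 → t=2.025, apex=5.028, x_land=157.398, impact vy=-9.933
  bounce: vy ← 0.61·9.933 = 6.059
Arc 4: start y=0.000, vy=6.059 → t=1.235, apex=1.871, x_land=175.889, impact vy=-6.059
  bounce: vy ← 0.61·6.059 = 3.696
Arc 5: start y=0.000, vy=3.696 → t=0.754, apex=0.696, x_land=187.169, impact vy=-3.696
  bounce: vy ← 0.61·3.696 = 2.255
Arc 6: start y=0.000, vy=2.255 → t=0.460, apex=0.259, x_land=194.050, impact vy=-2.255
  bounce: vy ← 0.61·2.255 = 1.375

1 5.170 36.317 77.388
2 3.320 13.513 127.084
3 2.025 5.028 157.398
4 1.235 1.871 175.889
5 0.754 0.696 187.169
6 0.460 0.259 194.050
final: 194.050 1.375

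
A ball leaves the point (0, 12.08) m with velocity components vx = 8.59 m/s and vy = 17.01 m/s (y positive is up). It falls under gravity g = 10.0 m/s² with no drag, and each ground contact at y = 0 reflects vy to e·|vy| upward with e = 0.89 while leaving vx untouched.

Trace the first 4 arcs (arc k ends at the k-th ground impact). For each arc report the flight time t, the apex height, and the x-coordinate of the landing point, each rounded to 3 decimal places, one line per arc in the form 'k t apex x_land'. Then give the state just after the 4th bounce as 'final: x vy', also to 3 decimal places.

Arc 1: start y=12.080, vy=17.010 → t=4.005, apex=26.547, x_land=34.405, impact vy=-23.042
  bounce: vy ← 0.89·23.042 = 20.508
Arc 2: start y=0.000, vy=20.508 → t=4.102, apex=21.028, x_land=69.637, impact vy=-20.508
  bounce: vy ← 0.89·20.508 = 18.252
Arc 3: start y=0.000, vy=18.252 → t=3.650, apex=16.656, x_land=100.993, impact vy=-18.252
  bounce: vy ← 0.89·18.252 = 16.244
Arc 4: start y=0.000, vy=16.244 → t=3.249, apex=13.193, x_land=128.900, impact vy=-16.244
  bounce: vy ← 0.89·16.244 = 14.457

1 4.005 26.547 34.405
2 4.102 21.028 69.637
3 3.650 16.656 100.993
4 3.249 13.193 128.900
final: 128.900 14.457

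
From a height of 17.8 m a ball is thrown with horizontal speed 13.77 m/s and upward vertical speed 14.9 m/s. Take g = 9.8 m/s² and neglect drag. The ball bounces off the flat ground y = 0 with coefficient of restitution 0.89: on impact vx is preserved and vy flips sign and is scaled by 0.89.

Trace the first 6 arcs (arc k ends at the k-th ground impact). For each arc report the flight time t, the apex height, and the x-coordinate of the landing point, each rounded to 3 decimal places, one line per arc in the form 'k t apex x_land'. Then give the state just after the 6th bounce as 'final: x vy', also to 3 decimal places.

Arc 1: start y=17.800, vy=14.900 → t=3.959, apex=29.127, x_land=54.509, impact vy=-23.893
  bounce: vy ← 0.89·23.893 = 21.265
Arc 2: start y=0.000, vy=21.265 → t=4.340, apex=23.072, x_land=114.268, impact vy=-21.265
  bounce: vy ← 0.89·21.265 = 18.926
Arc 3: start y=0.000, vy=18.926 → t=3.862, apex=18.275, x_land=167.453, impact vy=-18.926
  bounce: vy ← 0.89·18.926 = 16.844
Arc 4: start y=0.000, vy=16.844 → t=3.438, apex=14.476, x_land=214.788, impact vy=-16.844
  bounce: vy ← 0.89·16.844 = 14.991
Arc 5: start y=0.000, vy=14.991 → t=3.059, apex=11.466, x_land=256.917, impact vy=-14.991
  bounce: vy ← 0.89·14.991 = 13.342
Arc 6: start y=0.000, vy=13.342 → t=2.723, apex=9.082, x_land=294.411, impact vy=-13.342
  bounce: vy ← 0.89·13.342 = 11.875

1 3.959 29.127 54.509
2 4.340 23.072 114.268
3 3.862 18.275 167.453
4 3.438 14.476 214.788
5 3.059 11.466 256.917
6 2.723 9.082 294.411
final: 294.411 11.875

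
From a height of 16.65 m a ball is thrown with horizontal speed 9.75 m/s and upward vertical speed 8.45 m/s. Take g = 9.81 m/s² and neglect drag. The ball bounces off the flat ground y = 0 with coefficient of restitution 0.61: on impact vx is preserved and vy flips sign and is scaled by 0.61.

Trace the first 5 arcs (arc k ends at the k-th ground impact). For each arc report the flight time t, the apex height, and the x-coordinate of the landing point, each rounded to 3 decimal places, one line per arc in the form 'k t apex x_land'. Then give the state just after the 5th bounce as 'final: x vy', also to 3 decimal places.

1 2.895 20.289 28.228
2 2.481 7.550 52.420
3 1.514 2.809 67.178
4 0.923 1.045 76.180
5 0.563 0.389 81.671
final: 81.671 1.685

Arc 1: start y=16.650, vy=8.450 → t=2.895, apex=20.289, x_land=28.228, impact vy=-19.952
  bounce: vy ← 0.61·19.952 = 12.171
Arc 2: start y=0.000, vy=12.171 → t=2.481, apex=7.550, x_land=52.420, impact vy=-12.171
  bounce: vy ← 0.61·12.171 = 7.424
Arc 3: start y=0.000, vy=7.424 → t=1.514, apex=2.809, x_land=67.178, impact vy=-7.424
  bounce: vy ← 0.61·7.424 = 4.529
Arc 4: start y=0.000, vy=4.529 → t=0.923, apex=1.045, x_land=76.180, impact vy=-4.529
  bounce: vy ← 0.61·4.529 = 2.762
Arc 5: start y=0.000, vy=2.762 → t=0.563, apex=0.389, x_land=81.671, impact vy=-2.762
  bounce: vy ← 0.61·2.762 = 1.685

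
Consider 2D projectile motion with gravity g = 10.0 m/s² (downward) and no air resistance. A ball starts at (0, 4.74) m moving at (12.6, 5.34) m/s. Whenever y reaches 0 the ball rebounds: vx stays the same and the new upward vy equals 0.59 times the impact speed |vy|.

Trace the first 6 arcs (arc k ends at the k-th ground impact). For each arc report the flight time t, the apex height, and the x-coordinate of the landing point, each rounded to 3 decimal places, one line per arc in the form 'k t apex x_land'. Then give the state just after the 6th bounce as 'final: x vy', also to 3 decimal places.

Arc 1: start y=4.740, vy=5.340 → t=1.644, apex=6.166, x_land=20.720, impact vy=-11.105
  bounce: vy ← 0.59·11.105 = 6.552
Arc 2: start y=0.000, vy=6.552 → t=1.310, apex=2.146, x_land=37.231, impact vy=-6.552
  bounce: vy ← 0.59·6.552 = 3.866
Arc 3: start y=0.000, vy=3.866 → t=0.773, apex=0.747, x_land=46.972, impact vy=-3.866
  bounce: vy ← 0.59·3.866 = 2.281
Arc 4: start y=0.000, vy=2.281 → t=0.456, apex=0.260, x_land=52.719, impact vy=-2.281
  bounce: vy ← 0.59·2.281 = 1.346
Arc 5: start y=0.000, vy=1.346 → t=0.269, apex=0.091, x_land=56.110, impact vy=-1.346
  bounce: vy ← 0.59·1.346 = 0.794
Arc 6: start y=0.000, vy=0.794 → t=0.159, apex=0.032, x_land=58.111, impact vy=-0.794
  bounce: vy ← 0.59·0.794 = 0.468

1 1.644 6.166 20.720
2 1.310 2.146 37.231
3 0.773 0.747 46.972
4 0.456 0.260 52.719
5 0.269 0.091 56.110
6 0.159 0.032 58.111
final: 58.111 0.468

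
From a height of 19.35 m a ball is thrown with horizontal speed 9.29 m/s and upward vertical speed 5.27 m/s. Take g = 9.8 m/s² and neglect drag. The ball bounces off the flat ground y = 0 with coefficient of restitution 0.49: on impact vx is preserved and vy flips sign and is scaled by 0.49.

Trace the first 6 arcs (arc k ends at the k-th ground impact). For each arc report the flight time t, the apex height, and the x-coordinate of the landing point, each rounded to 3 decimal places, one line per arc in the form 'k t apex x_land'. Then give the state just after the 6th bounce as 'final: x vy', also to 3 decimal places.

1 2.596 20.767 24.121
2 2.018 4.986 42.864
3 0.989 1.197 52.047
4 0.484 0.287 56.547
5 0.237 0.069 58.753
6 0.116 0.017 59.833
final: 59.833 0.279

Arc 1: start y=19.350, vy=5.270 → t=2.596, apex=20.767, x_land=24.121, impact vy=-20.175
  bounce: vy ← 0.49·20.175 = 9.886
Arc 2: start y=0.000, vy=9.886 → t=2.018, apex=4.986, x_land=42.864, impact vy=-9.886
  bounce: vy ← 0.49·9.886 = 4.844
Arc 3: start y=0.000, vy=4.844 → t=0.989, apex=1.197, x_land=52.047, impact vy=-4.844
  bounce: vy ← 0.49·4.844 = 2.374
Arc 4: start y=0.000, vy=2.374 → t=0.484, apex=0.287, x_land=56.547, impact vy=-2.374
  bounce: vy ← 0.49·2.374 = 1.163
Arc 5: start y=0.000, vy=1.163 → t=0.237, apex=0.069, x_land=58.753, impact vy=-1.163
  bounce: vy ← 0.49·1.163 = 0.570
Arc 6: start y=0.000, vy=0.570 → t=0.116, apex=0.017, x_land=59.833, impact vy=-0.570
  bounce: vy ← 0.49·0.570 = 0.279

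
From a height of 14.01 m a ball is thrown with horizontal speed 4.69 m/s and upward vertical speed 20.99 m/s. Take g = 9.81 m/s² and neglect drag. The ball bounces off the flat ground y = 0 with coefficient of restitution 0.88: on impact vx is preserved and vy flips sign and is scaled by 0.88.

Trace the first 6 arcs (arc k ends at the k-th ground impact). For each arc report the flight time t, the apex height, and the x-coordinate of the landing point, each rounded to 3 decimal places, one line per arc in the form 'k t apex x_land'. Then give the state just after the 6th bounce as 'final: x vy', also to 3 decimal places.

Arc 1: start y=14.010, vy=20.990 → t=4.866, apex=36.466, x_land=22.823, impact vy=-26.748
  bounce: vy ← 0.88·26.748 = 23.538
Arc 2: start y=0.000, vy=23.538 → t=4.799, apex=28.239, x_land=45.329, impact vy=-23.538
  bounce: vy ← 0.88·23.538 = 20.714
Arc 3: start y=0.000, vy=20.714 → t=4.223, apex=21.868, x_land=65.135, impact vy=-20.714
  bounce: vy ← 0.88·20.714 = 18.228
Arc 4: start y=0.000, vy=18.228 → t=3.716, apex=16.935, x_land=82.564, impact vy=-18.228
  bounce: vy ← 0.88·18.228 = 16.041
Arc 5: start y=0.000, vy=16.041 → t=3.270, apex=13.114, x_land=97.902, impact vy=-16.041
  bounce: vy ← 0.88·16.041 = 14.116
Arc 6: start y=0.000, vy=14.116 → t=2.878, apex=10.156, x_land=111.399, impact vy=-14.116
  bounce: vy ← 0.88·14.116 = 12.422

1 4.866 36.466 22.823
2 4.799 28.239 45.329
3 4.223 21.868 65.135
4 3.716 16.935 82.564
5 3.270 13.114 97.902
6 2.878 10.156 111.399
final: 111.399 12.422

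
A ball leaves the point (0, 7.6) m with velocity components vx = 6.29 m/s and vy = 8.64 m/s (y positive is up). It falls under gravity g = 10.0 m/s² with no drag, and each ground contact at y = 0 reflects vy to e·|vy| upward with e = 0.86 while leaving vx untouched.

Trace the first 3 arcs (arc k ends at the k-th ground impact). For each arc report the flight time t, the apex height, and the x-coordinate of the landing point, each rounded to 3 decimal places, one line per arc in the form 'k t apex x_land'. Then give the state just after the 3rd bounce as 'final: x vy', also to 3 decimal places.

Arc 1: start y=7.600, vy=8.640 → t=2.369, apex=11.332, x_land=14.904, impact vy=-15.055
  bounce: vy ← 0.86·15.055 = 12.947
Arc 2: start y=0.000, vy=12.947 → t=2.589, apex=8.382, x_land=31.192, impact vy=-12.947
  bounce: vy ← 0.86·12.947 = 11.135
Arc 3: start y=0.000, vy=11.135 → t=2.227, apex=6.199, x_land=45.199, impact vy=-11.135
  bounce: vy ← 0.86·11.135 = 9.576

1 2.369 11.332 14.904
2 2.589 8.382 31.192
3 2.227 6.199 45.199
final: 45.199 9.576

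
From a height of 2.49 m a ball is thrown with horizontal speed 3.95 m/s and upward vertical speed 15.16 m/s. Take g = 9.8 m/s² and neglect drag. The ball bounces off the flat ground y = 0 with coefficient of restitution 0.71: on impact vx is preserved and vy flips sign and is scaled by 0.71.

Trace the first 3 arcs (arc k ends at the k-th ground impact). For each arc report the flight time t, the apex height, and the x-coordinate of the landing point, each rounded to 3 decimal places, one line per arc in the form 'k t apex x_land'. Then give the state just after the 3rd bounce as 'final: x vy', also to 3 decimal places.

1 3.250 14.216 12.838
2 2.419 7.166 22.392
3 1.717 3.612 29.175
final: 29.175 5.974

Arc 1: start y=2.490, vy=15.160 → t=3.250, apex=14.216, x_land=12.838, impact vy=-16.692
  bounce: vy ← 0.71·16.692 = 11.851
Arc 2: start y=0.000, vy=11.851 → t=2.419, apex=7.166, x_land=22.392, impact vy=-11.851
  bounce: vy ← 0.71·11.851 = 8.415
Arc 3: start y=0.000, vy=8.415 → t=1.717, apex=3.612, x_land=29.175, impact vy=-8.415
  bounce: vy ← 0.71·8.415 = 5.974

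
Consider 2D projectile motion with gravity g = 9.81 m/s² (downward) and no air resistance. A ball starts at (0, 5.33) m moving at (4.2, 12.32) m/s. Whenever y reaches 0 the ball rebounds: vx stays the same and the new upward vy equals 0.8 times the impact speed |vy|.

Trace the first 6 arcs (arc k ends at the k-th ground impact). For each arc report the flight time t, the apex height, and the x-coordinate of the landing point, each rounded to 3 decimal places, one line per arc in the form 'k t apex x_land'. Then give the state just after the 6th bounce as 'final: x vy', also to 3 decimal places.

1 2.888 13.066 12.130
2 2.611 8.362 23.097
3 2.089 5.352 31.872
4 1.671 3.425 38.891
5 1.337 2.192 44.507
6 1.070 1.403 48.999
final: 48.999 4.197

Arc 1: start y=5.330, vy=12.320 → t=2.888, apex=13.066, x_land=12.130, impact vy=-16.011
  bounce: vy ← 0.8·16.011 = 12.809
Arc 2: start y=0.000, vy=12.809 → t=2.611, apex=8.362, x_land=23.097, impact vy=-12.809
  bounce: vy ← 0.8·12.809 = 10.247
Arc 3: start y=0.000, vy=10.247 → t=2.089, apex=5.352, x_land=31.872, impact vy=-10.247
  bounce: vy ← 0.8·10.247 = 8.198
Arc 4: start y=0.000, vy=8.198 → t=1.671, apex=3.425, x_land=38.891, impact vy=-8.198
  bounce: vy ← 0.8·8.198 = 6.558
Arc 5: start y=0.000, vy=6.558 → t=1.337, apex=2.192, x_land=44.507, impact vy=-6.558
  bounce: vy ← 0.8·6.558 = 5.247
Arc 6: start y=0.000, vy=5.247 → t=1.070, apex=1.403, x_land=48.999, impact vy=-5.247
  bounce: vy ← 0.8·5.247 = 4.197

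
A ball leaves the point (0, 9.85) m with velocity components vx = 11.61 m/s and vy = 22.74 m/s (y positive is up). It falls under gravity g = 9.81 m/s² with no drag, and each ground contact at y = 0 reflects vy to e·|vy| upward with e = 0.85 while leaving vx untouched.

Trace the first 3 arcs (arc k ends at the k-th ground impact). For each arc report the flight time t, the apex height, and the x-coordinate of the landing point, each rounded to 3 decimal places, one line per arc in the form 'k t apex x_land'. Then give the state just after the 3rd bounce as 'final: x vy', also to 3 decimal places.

Arc 1: start y=9.850, vy=22.740 → t=5.035, apex=36.206, x_land=58.456, impact vy=-26.653
  bounce: vy ← 0.85·26.653 = 22.655
Arc 2: start y=0.000, vy=22.655 → t=4.619, apex=26.159, x_land=112.079, impact vy=-22.655
  bounce: vy ← 0.85·22.655 = 19.257
Arc 3: start y=0.000, vy=19.257 → t=3.926, apex=18.900, x_land=157.658, impact vy=-19.257
  bounce: vy ← 0.85·19.257 = 16.368

1 5.035 36.206 58.456
2 4.619 26.159 112.079
3 3.926 18.900 157.658
final: 157.658 16.368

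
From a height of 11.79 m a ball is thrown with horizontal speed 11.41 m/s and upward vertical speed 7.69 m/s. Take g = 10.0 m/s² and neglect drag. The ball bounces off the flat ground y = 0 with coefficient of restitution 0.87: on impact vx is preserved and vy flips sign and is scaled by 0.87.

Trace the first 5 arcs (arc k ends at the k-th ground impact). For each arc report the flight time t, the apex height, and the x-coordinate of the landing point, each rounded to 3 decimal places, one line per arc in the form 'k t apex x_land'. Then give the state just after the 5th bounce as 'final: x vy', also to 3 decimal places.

Arc 1: start y=11.790, vy=7.690 → t=2.486, apex=14.747, x_land=28.369, impact vy=-17.174
  bounce: vy ← 0.87·17.174 = 14.941
Arc 2: start y=0.000, vy=14.941 → t=2.988, apex=11.162, x_land=62.465, impact vy=-14.941
  bounce: vy ← 0.87·14.941 = 12.999
Arc 3: start y=0.000, vy=12.999 → t=2.600, apex=8.448, x_land=92.128, impact vy=-12.999
  bounce: vy ← 0.87·12.999 = 11.309
Arc 4: start y=0.000, vy=11.309 → t=2.262, apex=6.395, x_land=117.935, impact vy=-11.309
  bounce: vy ← 0.87·11.309 = 9.839
Arc 5: start y=0.000, vy=9.839 → t=1.968, apex=4.840, x_land=140.387, impact vy=-9.839
  bounce: vy ← 0.87·9.839 = 8.560

1 2.486 14.747 28.369
2 2.988 11.162 62.465
3 2.600 8.448 92.128
4 2.262 6.395 117.935
5 1.968 4.840 140.387
final: 140.387 8.560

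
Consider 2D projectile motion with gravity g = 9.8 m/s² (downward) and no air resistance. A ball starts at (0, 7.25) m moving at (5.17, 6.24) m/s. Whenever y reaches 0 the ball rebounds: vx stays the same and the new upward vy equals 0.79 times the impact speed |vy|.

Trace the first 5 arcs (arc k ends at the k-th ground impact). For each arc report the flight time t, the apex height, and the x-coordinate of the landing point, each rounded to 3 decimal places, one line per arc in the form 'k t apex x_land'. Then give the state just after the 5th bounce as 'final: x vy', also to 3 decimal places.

Arc 1: start y=7.250, vy=6.240 → t=2.010, apex=9.237, x_land=10.390, impact vy=-13.455
  bounce: vy ← 0.79·13.455 = 10.629
Arc 2: start y=0.000, vy=10.629 → t=2.169, apex=5.765, x_land=21.605, impact vy=-10.629
  bounce: vy ← 0.79·10.629 = 8.397
Arc 3: start y=0.000, vy=8.397 → t=1.714, apex=3.598, x_land=30.465, impact vy=-8.397
  bounce: vy ← 0.79·8.397 = 6.634
Arc 4: start y=0.000, vy=6.634 → t=1.354, apex=2.245, x_land=37.465, impact vy=-6.634
  bounce: vy ← 0.79·6.634 = 5.241
Arc 5: start y=0.000, vy=5.241 → t=1.070, apex=1.401, x_land=42.994, impact vy=-5.241
  bounce: vy ← 0.79·5.241 = 4.140

1 2.010 9.237 10.390
2 2.169 5.765 21.605
3 1.714 3.598 30.465
4 1.354 2.245 37.465
5 1.070 1.401 42.994
final: 42.994 4.140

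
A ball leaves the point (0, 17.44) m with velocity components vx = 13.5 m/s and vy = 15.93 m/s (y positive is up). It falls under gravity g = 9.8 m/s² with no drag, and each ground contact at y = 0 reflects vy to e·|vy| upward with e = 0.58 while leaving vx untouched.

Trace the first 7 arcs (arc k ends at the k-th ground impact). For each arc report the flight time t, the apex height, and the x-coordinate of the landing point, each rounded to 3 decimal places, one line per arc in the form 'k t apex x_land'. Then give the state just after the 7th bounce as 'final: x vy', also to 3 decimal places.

Arc 1: start y=17.440, vy=15.930 → t=4.116, apex=30.387, x_land=55.563, impact vy=-24.405
  bounce: vy ← 0.58·24.405 = 14.155
Arc 2: start y=0.000, vy=14.155 → t=2.889, apex=10.222, x_land=94.561, impact vy=-14.155
  bounce: vy ← 0.58·14.155 = 8.210
Arc 3: start y=0.000, vy=8.210 → t=1.675, apex=3.439, x_land=117.179, impact vy=-8.210
  bounce: vy ← 0.58·8.210 = 4.762
Arc 4: start y=0.000, vy=4.762 → t=0.972, apex=1.157, x_land=130.298, impact vy=-4.762
  bounce: vy ← 0.58·4.762 = 2.762
Arc 5: start y=0.000, vy=2.762 → t=0.564, apex=0.389, x_land=137.907, impact vy=-2.762
  bounce: vy ← 0.58·2.762 = 1.602
Arc 6: start y=0.000, vy=1.602 → t=0.327, apex=0.131, x_land=142.320, impact vy=-1.602
  bounce: vy ← 0.58·1.602 = 0.929
Arc 7: start y=0.000, vy=0.929 → t=0.190, apex=0.044, x_land=144.880, impact vy=-0.929
  bounce: vy ← 0.58·0.929 = 0.539

1 4.116 30.387 55.563
2 2.889 10.222 94.561
3 1.675 3.439 117.179
4 0.972 1.157 130.298
5 0.564 0.389 137.907
6 0.327 0.131 142.320
7 0.190 0.044 144.880
final: 144.880 0.539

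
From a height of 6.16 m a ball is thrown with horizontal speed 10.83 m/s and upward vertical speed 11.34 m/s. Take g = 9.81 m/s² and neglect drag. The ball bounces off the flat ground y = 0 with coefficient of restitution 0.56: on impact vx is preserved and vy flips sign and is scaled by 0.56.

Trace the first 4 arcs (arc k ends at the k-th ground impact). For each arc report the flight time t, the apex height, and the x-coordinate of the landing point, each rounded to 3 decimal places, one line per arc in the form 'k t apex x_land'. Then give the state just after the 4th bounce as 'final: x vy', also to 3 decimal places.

Arc 1: start y=6.160, vy=11.340 → t=2.766, apex=12.714, x_land=29.955, impact vy=-15.794
  bounce: vy ← 0.56·15.794 = 8.845
Arc 2: start y=0.000, vy=8.845 → t=1.803, apex=3.987, x_land=49.484, impact vy=-8.845
  bounce: vy ← 0.56·8.845 = 4.953
Arc 3: start y=0.000, vy=4.953 → t=1.010, apex=1.250, x_land=60.420, impact vy=-4.953
  bounce: vy ← 0.56·4.953 = 2.774
Arc 4: start y=0.000, vy=2.774 → t=0.565, apex=0.392, x_land=66.544, impact vy=-2.774
  bounce: vy ← 0.56·2.774 = 1.553

1 2.766 12.714 29.955
2 1.803 3.987 49.484
3 1.010 1.250 60.420
4 0.565 0.392 66.544
final: 66.544 1.553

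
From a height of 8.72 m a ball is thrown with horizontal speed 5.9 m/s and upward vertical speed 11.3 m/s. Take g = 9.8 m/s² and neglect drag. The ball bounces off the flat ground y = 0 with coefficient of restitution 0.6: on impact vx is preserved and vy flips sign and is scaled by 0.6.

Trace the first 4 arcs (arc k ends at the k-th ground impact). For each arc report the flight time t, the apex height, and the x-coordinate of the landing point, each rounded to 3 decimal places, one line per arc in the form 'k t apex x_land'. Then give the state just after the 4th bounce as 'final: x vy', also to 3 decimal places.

Arc 1: start y=8.720, vy=11.300 → t=2.916, apex=15.235, x_land=17.206, impact vy=-17.280
  bounce: vy ← 0.6·17.280 = 10.368
Arc 2: start y=0.000, vy=10.368 → t=2.116, apex=5.485, x_land=29.690, impact vy=-10.368
  bounce: vy ← 0.6·10.368 = 6.221
Arc 3: start y=0.000, vy=6.221 → t=1.270, apex=1.974, x_land=37.181, impact vy=-6.221
  bounce: vy ← 0.6·6.221 = 3.733
Arc 4: start y=0.000, vy=3.733 → t=0.762, apex=0.711, x_land=41.675, impact vy=-3.733
  bounce: vy ← 0.6·3.733 = 2.240

1 2.916 15.235 17.206
2 2.116 5.485 29.690
3 1.270 1.974 37.181
4 0.762 0.711 41.675
final: 41.675 2.240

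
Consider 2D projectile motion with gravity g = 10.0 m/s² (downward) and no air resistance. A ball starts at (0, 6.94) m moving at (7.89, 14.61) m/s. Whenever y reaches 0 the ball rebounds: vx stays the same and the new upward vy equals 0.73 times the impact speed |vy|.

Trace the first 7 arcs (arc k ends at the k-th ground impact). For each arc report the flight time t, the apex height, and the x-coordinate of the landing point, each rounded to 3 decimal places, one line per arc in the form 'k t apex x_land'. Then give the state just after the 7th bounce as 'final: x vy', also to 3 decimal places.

1 3.338 17.613 26.336
2 2.740 9.386 47.956
3 2.000 5.002 63.738
4 1.460 2.665 75.260
5 1.066 1.420 83.670
6 0.778 0.757 89.810
7 0.568 0.403 94.292
final: 94.292 2.073

Arc 1: start y=6.940, vy=14.610 → t=3.338, apex=17.613, x_land=26.336, impact vy=-18.768
  bounce: vy ← 0.73·18.768 = 13.701
Arc 2: start y=0.000, vy=13.701 → t=2.740, apex=9.386, x_land=47.956, impact vy=-13.701
  bounce: vy ← 0.73·13.701 = 10.002
Arc 3: start y=0.000, vy=10.002 → t=2.000, apex=5.002, x_land=63.738, impact vy=-10.002
  bounce: vy ← 0.73·10.002 = 7.301
Arc 4: start y=0.000, vy=7.301 → t=1.460, apex=2.665, x_land=75.260, impact vy=-7.301
  bounce: vy ← 0.73·7.301 = 5.330
Arc 5: start y=0.000, vy=5.330 → t=1.066, apex=1.420, x_land=83.670, impact vy=-5.330
  bounce: vy ← 0.73·5.330 = 3.891
Arc 6: start y=0.000, vy=3.891 → t=0.778, apex=0.757, x_land=89.810, impact vy=-3.891
  bounce: vy ← 0.73·3.891 = 2.840
Arc 7: start y=0.000, vy=2.840 → t=0.568, apex=0.403, x_land=94.292, impact vy=-2.840
  bounce: vy ← 0.73·2.840 = 2.073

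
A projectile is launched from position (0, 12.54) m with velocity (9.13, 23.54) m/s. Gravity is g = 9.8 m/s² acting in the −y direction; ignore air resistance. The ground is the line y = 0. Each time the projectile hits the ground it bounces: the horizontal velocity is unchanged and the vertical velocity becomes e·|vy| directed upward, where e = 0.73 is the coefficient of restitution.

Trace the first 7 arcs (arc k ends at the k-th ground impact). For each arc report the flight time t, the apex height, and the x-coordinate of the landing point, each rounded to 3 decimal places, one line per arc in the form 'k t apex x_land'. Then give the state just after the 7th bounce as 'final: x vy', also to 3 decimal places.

Arc 1: start y=12.540, vy=23.540 → t=5.288, apex=40.812, x_land=48.280, impact vy=-28.283
  bounce: vy ← 0.73·28.283 = 20.646
Arc 2: start y=0.000, vy=20.646 → t=4.214, apex=21.749, x_land=86.750, impact vy=-20.646
  bounce: vy ← 0.73·20.646 = 15.072
Arc 3: start y=0.000, vy=15.072 → t=3.076, apex=11.590, x_land=114.833, impact vy=-15.072
  bounce: vy ← 0.73·15.072 = 11.002
Arc 4: start y=0.000, vy=11.002 → t=2.245, apex=6.176, x_land=135.333, impact vy=-11.002
  bounce: vy ← 0.73·11.002 = 8.032
Arc 5: start y=0.000, vy=8.032 → t=1.639, apex=3.291, x_land=150.298, impact vy=-8.032
  bounce: vy ← 0.73·8.032 = 5.863
Arc 6: start y=0.000, vy=5.863 → t=1.197, apex=1.754, x_land=161.223, impact vy=-5.863
  bounce: vy ← 0.73·5.863 = 4.280
Arc 7: start y=0.000, vy=4.280 → t=0.874, apex=0.935, x_land=169.198, impact vy=-4.280
  bounce: vy ← 0.73·4.280 = 3.125

1 5.288 40.812 48.280
2 4.214 21.749 86.750
3 3.076 11.590 114.833
4 2.245 6.176 135.333
5 1.639 3.291 150.298
6 1.197 1.754 161.223
7 0.874 0.935 169.198
final: 169.198 3.125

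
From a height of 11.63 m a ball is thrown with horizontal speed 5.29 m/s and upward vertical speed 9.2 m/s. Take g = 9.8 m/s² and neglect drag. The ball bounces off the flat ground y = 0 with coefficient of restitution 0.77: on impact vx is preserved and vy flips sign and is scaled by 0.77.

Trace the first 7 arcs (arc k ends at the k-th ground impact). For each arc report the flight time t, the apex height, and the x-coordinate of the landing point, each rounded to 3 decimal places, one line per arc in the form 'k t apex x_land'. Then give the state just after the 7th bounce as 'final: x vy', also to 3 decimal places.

1 2.743 15.948 14.510
2 2.778 9.456 29.207
3 2.139 5.606 40.524
4 1.647 3.324 49.238
5 1.268 1.971 55.948
6 0.977 1.168 61.114
7 0.752 0.693 65.093
final: 65.093 2.837

Arc 1: start y=11.630, vy=9.200 → t=2.743, apex=15.948, x_land=14.510, impact vy=-17.680
  bounce: vy ← 0.77·17.680 = 13.614
Arc 2: start y=0.000, vy=13.614 → t=2.778, apex=9.456, x_land=29.207, impact vy=-13.614
  bounce: vy ← 0.77·13.614 = 10.483
Arc 3: start y=0.000, vy=10.483 → t=2.139, apex=5.606, x_land=40.524, impact vy=-10.483
  bounce: vy ← 0.77·10.483 = 8.072
Arc 4: start y=0.000, vy=8.072 → t=1.647, apex=3.324, x_land=49.238, impact vy=-8.072
  bounce: vy ← 0.77·8.072 = 6.215
Arc 5: start y=0.000, vy=6.215 → t=1.268, apex=1.971, x_land=55.948, impact vy=-6.215
  bounce: vy ← 0.77·6.215 = 4.786
Arc 6: start y=0.000, vy=4.786 → t=0.977, apex=1.168, x_land=61.114, impact vy=-4.786
  bounce: vy ← 0.77·4.786 = 3.685
Arc 7: start y=0.000, vy=3.685 → t=0.752, apex=0.693, x_land=65.093, impact vy=-3.685
  bounce: vy ← 0.77·3.685 = 2.837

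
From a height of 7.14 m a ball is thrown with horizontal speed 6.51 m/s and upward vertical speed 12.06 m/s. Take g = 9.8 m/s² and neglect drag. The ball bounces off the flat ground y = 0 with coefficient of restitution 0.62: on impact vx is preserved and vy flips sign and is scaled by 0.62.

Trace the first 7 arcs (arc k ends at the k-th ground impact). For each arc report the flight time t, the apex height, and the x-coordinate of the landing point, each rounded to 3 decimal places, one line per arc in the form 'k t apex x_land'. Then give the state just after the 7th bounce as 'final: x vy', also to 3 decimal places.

1 2.954 14.561 19.233
2 2.138 5.597 33.149
3 1.325 2.152 41.776
4 0.822 0.827 47.125
5 0.509 0.318 50.442
6 0.316 0.122 52.498
7 0.196 0.047 53.773
final: 53.773 0.595

Arc 1: start y=7.140, vy=12.060 → t=2.954, apex=14.561, x_land=19.233, impact vy=-16.893
  bounce: vy ← 0.62·16.893 = 10.474
Arc 2: start y=0.000, vy=10.474 → t=2.138, apex=5.597, x_land=33.149, impact vy=-10.474
  bounce: vy ← 0.62·10.474 = 6.494
Arc 3: start y=0.000, vy=6.494 → t=1.325, apex=2.152, x_land=41.776, impact vy=-6.494
  bounce: vy ← 0.62·6.494 = 4.026
Arc 4: start y=0.000, vy=4.026 → t=0.822, apex=0.827, x_land=47.125, impact vy=-4.026
  bounce: vy ← 0.62·4.026 = 2.496
Arc 5: start y=0.000, vy=2.496 → t=0.509, apex=0.318, x_land=50.442, impact vy=-2.496
  bounce: vy ← 0.62·2.496 = 1.548
Arc 6: start y=0.000, vy=1.548 → t=0.316, apex=0.122, x_land=52.498, impact vy=-1.548
  bounce: vy ← 0.62·1.548 = 0.960
Arc 7: start y=0.000, vy=0.960 → t=0.196, apex=0.047, x_land=53.773, impact vy=-0.960
  bounce: vy ← 0.62·0.960 = 0.595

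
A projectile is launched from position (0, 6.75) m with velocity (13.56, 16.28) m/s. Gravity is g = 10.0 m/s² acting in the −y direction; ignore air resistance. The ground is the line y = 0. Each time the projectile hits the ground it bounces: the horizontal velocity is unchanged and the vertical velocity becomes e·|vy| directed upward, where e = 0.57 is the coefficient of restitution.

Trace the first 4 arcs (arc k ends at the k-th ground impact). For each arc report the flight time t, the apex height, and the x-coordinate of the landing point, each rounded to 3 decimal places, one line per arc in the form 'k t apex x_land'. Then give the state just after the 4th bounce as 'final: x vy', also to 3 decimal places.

Arc 1: start y=6.750, vy=16.280 → t=3.628, apex=20.002, x_land=49.197, impact vy=-20.001
  bounce: vy ← 0.57·20.001 = 11.401
Arc 2: start y=0.000, vy=11.401 → t=2.280, apex=6.499, x_land=80.115, impact vy=-11.401
  bounce: vy ← 0.57·11.401 = 6.498
Arc 3: start y=0.000, vy=6.498 → t=1.300, apex=2.111, x_land=97.739, impact vy=-6.498
  bounce: vy ← 0.57·6.498 = 3.704
Arc 4: start y=0.000, vy=3.704 → t=0.741, apex=0.686, x_land=107.784, impact vy=-3.704
  bounce: vy ← 0.57·3.704 = 2.111

1 3.628 20.002 49.197
2 2.280 6.499 80.115
3 1.300 2.111 97.739
4 0.741 0.686 107.784
final: 107.784 2.111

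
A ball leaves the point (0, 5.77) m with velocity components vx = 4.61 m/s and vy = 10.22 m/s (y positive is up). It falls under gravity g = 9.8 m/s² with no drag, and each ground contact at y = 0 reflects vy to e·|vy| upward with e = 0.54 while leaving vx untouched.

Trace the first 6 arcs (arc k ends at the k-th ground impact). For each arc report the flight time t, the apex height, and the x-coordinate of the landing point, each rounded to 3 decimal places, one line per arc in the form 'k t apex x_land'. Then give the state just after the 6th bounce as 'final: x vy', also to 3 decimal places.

1 2.548 11.099 11.746
2 1.625 3.236 19.239
3 0.878 0.944 23.285
4 0.474 0.275 25.470
5 0.256 0.080 26.650
6 0.138 0.023 27.287
final: 27.287 0.366

Arc 1: start y=5.770, vy=10.220 → t=2.548, apex=11.099, x_land=11.746, impact vy=-14.749
  bounce: vy ← 0.54·14.749 = 7.965
Arc 2: start y=0.000, vy=7.965 → t=1.625, apex=3.236, x_land=19.239, impact vy=-7.965
  bounce: vy ← 0.54·7.965 = 4.301
Arc 3: start y=0.000, vy=4.301 → t=0.878, apex=0.944, x_land=23.285, impact vy=-4.301
  bounce: vy ← 0.54·4.301 = 2.322
Arc 4: start y=0.000, vy=2.322 → t=0.474, apex=0.275, x_land=25.470, impact vy=-2.322
  bounce: vy ← 0.54·2.322 = 1.254
Arc 5: start y=0.000, vy=1.254 → t=0.256, apex=0.080, x_land=26.650, impact vy=-1.254
  bounce: vy ← 0.54·1.254 = 0.677
Arc 6: start y=0.000, vy=0.677 → t=0.138, apex=0.023, x_land=27.287, impact vy=-0.677
  bounce: vy ← 0.54·0.677 = 0.366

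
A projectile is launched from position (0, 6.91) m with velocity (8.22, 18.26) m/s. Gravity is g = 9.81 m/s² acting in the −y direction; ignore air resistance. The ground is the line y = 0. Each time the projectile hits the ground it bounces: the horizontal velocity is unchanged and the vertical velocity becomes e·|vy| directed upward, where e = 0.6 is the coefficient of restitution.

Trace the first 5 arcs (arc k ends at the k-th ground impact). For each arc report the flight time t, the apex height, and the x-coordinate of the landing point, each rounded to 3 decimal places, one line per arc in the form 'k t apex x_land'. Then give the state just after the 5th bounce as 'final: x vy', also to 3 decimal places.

Arc 1: start y=6.910, vy=18.260 → t=4.069, apex=23.904, x_land=33.447, impact vy=-21.656
  bounce: vy ← 0.6·21.656 = 12.994
Arc 2: start y=0.000, vy=12.994 → t=2.649, apex=8.606, x_land=55.222, impact vy=-12.994
  bounce: vy ← 0.6·12.994 = 7.796
Arc 3: start y=0.000, vy=7.796 → t=1.589, apex=3.098, x_land=68.288, impact vy=-7.796
  bounce: vy ← 0.6·7.796 = 4.678
Arc 4: start y=0.000, vy=4.678 → t=0.954, apex=1.115, x_land=76.127, impact vy=-4.678
  bounce: vy ← 0.6·4.678 = 2.807
Arc 5: start y=0.000, vy=2.807 → t=0.572, apex=0.401, x_land=80.831, impact vy=-2.807
  bounce: vy ← 0.6·2.807 = 1.684

1 4.069 23.904 33.447
2 2.649 8.606 55.222
3 1.589 3.098 68.288
4 0.954 1.115 76.127
5 0.572 0.401 80.831
final: 80.831 1.684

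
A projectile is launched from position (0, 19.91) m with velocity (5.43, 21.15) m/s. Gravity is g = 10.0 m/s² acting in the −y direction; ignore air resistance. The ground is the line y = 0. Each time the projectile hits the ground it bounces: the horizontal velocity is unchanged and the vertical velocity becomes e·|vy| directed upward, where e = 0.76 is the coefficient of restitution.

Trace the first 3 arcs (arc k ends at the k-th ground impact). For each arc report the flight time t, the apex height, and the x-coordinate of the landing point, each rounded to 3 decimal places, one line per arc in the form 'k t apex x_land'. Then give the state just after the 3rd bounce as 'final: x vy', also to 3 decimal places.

Arc 1: start y=19.910, vy=21.150 → t=5.023, apex=42.276, x_land=27.274, impact vy=-29.078
  bounce: vy ← 0.76·29.078 = 22.099
Arc 2: start y=0.000, vy=22.099 → t=4.420, apex=24.419, x_land=51.273, impact vy=-22.099
  bounce: vy ← 0.76·22.099 = 16.795
Arc 3: start y=0.000, vy=16.795 → t=3.359, apex=14.104, x_land=69.513, impact vy=-16.795
  bounce: vy ← 0.76·16.795 = 12.764

1 5.023 42.276 27.274
2 4.420 24.419 51.273
3 3.359 14.104 69.513
final: 69.513 12.764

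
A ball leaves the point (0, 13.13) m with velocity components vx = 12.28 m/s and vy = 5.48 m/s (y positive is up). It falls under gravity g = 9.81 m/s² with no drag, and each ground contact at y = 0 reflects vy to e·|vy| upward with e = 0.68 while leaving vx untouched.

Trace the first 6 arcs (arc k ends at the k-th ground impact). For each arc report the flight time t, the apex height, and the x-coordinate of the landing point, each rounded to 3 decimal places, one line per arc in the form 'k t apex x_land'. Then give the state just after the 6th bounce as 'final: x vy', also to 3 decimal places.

Arc 1: start y=13.130, vy=5.480 → t=2.287, apex=14.661, x_land=28.090, impact vy=-16.960
  bounce: vy ← 0.68·16.960 = 11.533
Arc 2: start y=0.000, vy=11.533 → t=2.351, apex=6.779, x_land=56.963, impact vy=-11.533
  bounce: vy ← 0.68·11.533 = 7.842
Arc 3: start y=0.000, vy=7.842 → t=1.599, apex=3.135, x_land=76.597, impact vy=-7.842
  bounce: vy ← 0.68·7.842 = 5.333
Arc 4: start y=0.000, vy=5.333 → t=1.087, apex=1.449, x_land=89.948, impact vy=-5.333
  bounce: vy ← 0.68·5.333 = 3.626
Arc 5: start y=0.000, vy=3.626 → t=0.739, apex=0.670, x_land=99.026, impact vy=-3.626
  bounce: vy ← 0.68·3.626 = 2.466
Arc 6: start y=0.000, vy=2.466 → t=0.503, apex=0.310, x_land=105.200, impact vy=-2.466
  bounce: vy ← 0.68·2.466 = 1.677

1 2.287 14.661 28.090
2 2.351 6.779 56.963
3 1.599 3.135 76.597
4 1.087 1.449 89.948
5 0.739 0.670 99.026
6 0.503 0.310 105.200
final: 105.200 1.677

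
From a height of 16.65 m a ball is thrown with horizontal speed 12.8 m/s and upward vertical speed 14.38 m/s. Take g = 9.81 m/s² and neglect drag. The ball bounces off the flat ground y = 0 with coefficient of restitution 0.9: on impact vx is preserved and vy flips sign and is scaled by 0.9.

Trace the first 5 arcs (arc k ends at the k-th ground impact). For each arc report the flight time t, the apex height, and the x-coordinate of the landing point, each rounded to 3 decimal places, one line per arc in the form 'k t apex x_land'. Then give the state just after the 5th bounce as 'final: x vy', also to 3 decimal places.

Arc 1: start y=16.650, vy=14.380 → t=3.820, apex=27.189, x_land=48.899, impact vy=-23.097
  bounce: vy ← 0.9·23.097 = 20.787
Arc 2: start y=0.000, vy=20.787 → t=4.238, apex=22.023, x_land=103.145, impact vy=-20.787
  bounce: vy ← 0.9·20.787 = 18.708
Arc 3: start y=0.000, vy=18.708 → t=3.814, apex=17.839, x_land=151.966, impact vy=-18.708
  bounce: vy ← 0.9·18.708 = 16.837
Arc 4: start y=0.000, vy=16.837 → t=3.433, apex=14.450, x_land=195.904, impact vy=-16.837
  bounce: vy ← 0.9·16.837 = 15.154
Arc 5: start y=0.000, vy=15.154 → t=3.089, apex=11.704, x_land=235.449, impact vy=-15.154
  bounce: vy ← 0.9·15.154 = 13.638

1 3.820 27.189 48.899
2 4.238 22.023 103.145
3 3.814 17.839 151.966
4 3.433 14.450 195.904
5 3.089 11.704 235.449
final: 235.449 13.638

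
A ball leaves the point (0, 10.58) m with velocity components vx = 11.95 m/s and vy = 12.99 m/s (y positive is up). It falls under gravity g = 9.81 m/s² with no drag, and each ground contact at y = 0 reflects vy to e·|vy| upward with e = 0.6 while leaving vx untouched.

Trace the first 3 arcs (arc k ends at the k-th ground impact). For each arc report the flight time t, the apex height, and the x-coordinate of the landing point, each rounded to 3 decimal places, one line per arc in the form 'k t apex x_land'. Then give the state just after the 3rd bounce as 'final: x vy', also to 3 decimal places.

Arc 1: start y=10.580, vy=12.990 → t=3.302, apex=19.180, x_land=39.454, impact vy=-19.399
  bounce: vy ← 0.6·19.399 = 11.639
Arc 2: start y=0.000, vy=11.639 → t=2.373, apex=6.905, x_land=67.811, impact vy=-11.639
  bounce: vy ← 0.6·11.639 = 6.984
Arc 3: start y=0.000, vy=6.984 → t=1.424, apex=2.486, x_land=84.825, impact vy=-6.984
  bounce: vy ← 0.6·6.984 = 4.190

1 3.302 19.180 39.454
2 2.373 6.905 67.811
3 1.424 2.486 84.825
final: 84.825 4.190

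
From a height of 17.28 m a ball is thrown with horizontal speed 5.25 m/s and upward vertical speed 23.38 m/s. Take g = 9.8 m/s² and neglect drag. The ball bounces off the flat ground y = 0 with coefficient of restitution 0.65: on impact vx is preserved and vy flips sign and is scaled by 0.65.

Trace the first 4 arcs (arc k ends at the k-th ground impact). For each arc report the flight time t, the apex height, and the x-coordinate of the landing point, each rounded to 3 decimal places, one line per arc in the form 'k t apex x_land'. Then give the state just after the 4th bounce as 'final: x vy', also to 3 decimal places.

Arc 1: start y=17.280, vy=23.380 → t=5.422, apex=45.169, x_land=28.465, impact vy=-29.754
  bounce: vy ← 0.65·29.754 = 19.340
Arc 2: start y=0.000, vy=19.340 → t=3.947, apex=19.084, x_land=49.186, impact vy=-19.340
  bounce: vy ← 0.65·19.340 = 12.571
Arc 3: start y=0.000, vy=12.571 → t=2.566, apex=8.063, x_land=62.656, impact vy=-12.571
  bounce: vy ← 0.65·12.571 = 8.171
Arc 4: start y=0.000, vy=8.171 → t=1.668, apex=3.407, x_land=71.410, impact vy=-8.171
  bounce: vy ← 0.65·8.171 = 5.311

1 5.422 45.169 28.465
2 3.947 19.084 49.186
3 2.566 8.063 62.656
4 1.668 3.407 71.410
final: 71.410 5.311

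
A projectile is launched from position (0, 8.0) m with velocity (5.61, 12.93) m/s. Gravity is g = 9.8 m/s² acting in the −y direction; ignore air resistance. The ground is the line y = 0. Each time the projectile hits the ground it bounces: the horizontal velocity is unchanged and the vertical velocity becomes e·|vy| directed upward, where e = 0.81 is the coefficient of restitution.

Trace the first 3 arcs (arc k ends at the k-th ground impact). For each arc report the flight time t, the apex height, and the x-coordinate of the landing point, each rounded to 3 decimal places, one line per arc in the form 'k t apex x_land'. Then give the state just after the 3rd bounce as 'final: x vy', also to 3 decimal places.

1 3.156 16.530 17.706
2 2.975 10.845 34.398
3 2.410 7.116 47.919
final: 47.919 9.566

Arc 1: start y=8.000, vy=12.930 → t=3.156, apex=16.530, x_land=17.706, impact vy=-18.000
  bounce: vy ← 0.81·18.000 = 14.580
Arc 2: start y=0.000, vy=14.580 → t=2.975, apex=10.845, x_land=34.398, impact vy=-14.580
  bounce: vy ← 0.81·14.580 = 11.810
Arc 3: start y=0.000, vy=11.810 → t=2.410, apex=7.116, x_land=47.919, impact vy=-11.810
  bounce: vy ← 0.81·11.810 = 9.566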